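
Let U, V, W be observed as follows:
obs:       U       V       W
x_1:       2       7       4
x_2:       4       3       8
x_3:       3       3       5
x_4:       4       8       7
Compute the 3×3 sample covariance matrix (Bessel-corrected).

Step 1 — column means:
  mean(U) = (2 + 4 + 3 + 4) / 4 = 13/4 = 3.25
  mean(V) = (7 + 3 + 3 + 8) / 4 = 21/4 = 5.25
  mean(W) = (4 + 8 + 5 + 7) / 4 = 24/4 = 6

Step 2 — sample covariance S[i,j] = (1/(n-1)) · Σ_k (x_{k,i} - mean_i) · (x_{k,j} - mean_j), with n-1 = 3.
  S[U,U] = ((-1.25)·(-1.25) + (0.75)·(0.75) + (-0.25)·(-0.25) + (0.75)·(0.75)) / 3 = 2.75/3 = 0.9167
  S[U,V] = ((-1.25)·(1.75) + (0.75)·(-2.25) + (-0.25)·(-2.25) + (0.75)·(2.75)) / 3 = -1.25/3 = -0.4167
  S[U,W] = ((-1.25)·(-2) + (0.75)·(2) + (-0.25)·(-1) + (0.75)·(1)) / 3 = 5/3 = 1.6667
  S[V,V] = ((1.75)·(1.75) + (-2.25)·(-2.25) + (-2.25)·(-2.25) + (2.75)·(2.75)) / 3 = 20.75/3 = 6.9167
  S[V,W] = ((1.75)·(-2) + (-2.25)·(2) + (-2.25)·(-1) + (2.75)·(1)) / 3 = -3/3 = -1
  S[W,W] = ((-2)·(-2) + (2)·(2) + (-1)·(-1) + (1)·(1)) / 3 = 10/3 = 3.3333

S is symmetric (S[j,i] = S[i,j]). Assembling:

S = [[0.9167, -0.4167, 1.6667],
 [-0.4167, 6.9167, -1],
 [1.6667, -1, 3.3333]]


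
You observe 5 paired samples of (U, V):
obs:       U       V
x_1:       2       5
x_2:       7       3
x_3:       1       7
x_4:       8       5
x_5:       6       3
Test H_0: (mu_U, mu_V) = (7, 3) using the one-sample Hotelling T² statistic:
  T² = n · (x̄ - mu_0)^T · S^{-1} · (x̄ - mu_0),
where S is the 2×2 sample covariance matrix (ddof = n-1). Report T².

Step 1 — sample mean vector:
  mean(U) = (2 + 7 + 1 + 8 + 6) / 5 = 24/5 = 4.8
  mean(V) = (5 + 3 + 7 + 5 + 3) / 5 = 23/5 = 4.6
  x̄ = (4.8, 4.6),  deviation x̄ - mu_0 = (4.8, 4.6) - (7, 3) = (-2.2, 1.6).

Step 2 — sample covariance matrix, S[i,j] = (1/(n-1)) · Σ_k (x_{k,i} - mean_i) · (x_{k,j} - mean_j), divisor n-1 = 4:
  S[U,U] = ((-2.8)·(-2.8) + (2.2)·(2.2) + (-3.8)·(-3.8) + (3.2)·(3.2) + (1.2)·(1.2)) / 4 = 38.8/4 = 9.7
  S[U,V] = ((-2.8)·(0.4) + (2.2)·(-1.6) + (-3.8)·(2.4) + (3.2)·(0.4) + (1.2)·(-1.6)) / 4 = -14.4/4 = -3.6
  S[V,V] = ((0.4)·(0.4) + (-1.6)·(-1.6) + (2.4)·(2.4) + (0.4)·(0.4) + (-1.6)·(-1.6)) / 4 = 11.2/4 = 2.8
  S = [[9.7, -3.6],
 [-3.6, 2.8]].

Step 3 — invert S. det(S) = 9.7·2.8 - (-3.6)² = 14.2.
  S^{-1} = (1/det) · [[d, -b], [-b, a]] = [[0.1972, 0.2535],
 [0.2535, 0.6831]].

Step 4 — quadratic form (x̄ - mu_0)^T · S^{-1} · (x̄ - mu_0):
  S^{-1} · (x̄ - mu_0) = (-0.0282, 0.5352),
  (x̄ - mu_0)^T · [...] = (-2.2)·(-0.0282) + (1.6)·(0.5352) = 0.9183.

Step 5 — scale by n: T² = 5 · 0.9183 = 4.5915.

T² ≈ 4.5915


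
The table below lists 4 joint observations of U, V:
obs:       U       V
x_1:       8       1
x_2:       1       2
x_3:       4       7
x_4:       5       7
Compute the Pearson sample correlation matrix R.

Step 1 — column means:
  mean(U) = (8 + 1 + 4 + 5) / 4 = 18/4 = 4.5
  mean(V) = (1 + 2 + 7 + 7) / 4 = 17/4 = 4.25

Step 2 — sample variances and covariances s[i,j] = (1/(n-1)) · Σ_k (x_{k,i} - mean_i) · (x_{k,j} - mean_j), with n-1 = 3:
  s[U,U] = ((3.5)·(3.5) + (-3.5)·(-3.5) + (-0.5)·(-0.5) + (0.5)·(0.5)) / 3 = 25/3 = 8.3333
  s[U,V] = ((3.5)·(-3.25) + (-3.5)·(-2.25) + (-0.5)·(2.75) + (0.5)·(2.75)) / 3 = -3.5/3 = -1.1667
  s[V,V] = ((-3.25)·(-3.25) + (-2.25)·(-2.25) + (2.75)·(2.75) + (2.75)·(2.75)) / 3 = 30.75/3 = 10.25
  Sample standard deviations s_i = √(s[i,i]):
  s(U) = √(8.3333) = 2.8868
  s(V) = √(10.25) = 3.2016

Step 3 — r_{ij} = s_{ij} / (s_i · s_j):
  r[U,U] = 1 (diagonal).
  r[U,V] = -1.1667 / (2.8868 · 3.2016) = -1.1667 / 9.2421 = -0.1262
  r[V,V] = 1 (diagonal).

R is symmetric with unit diagonal. Assembling:

R = [[1, -0.1262],
 [-0.1262, 1]]


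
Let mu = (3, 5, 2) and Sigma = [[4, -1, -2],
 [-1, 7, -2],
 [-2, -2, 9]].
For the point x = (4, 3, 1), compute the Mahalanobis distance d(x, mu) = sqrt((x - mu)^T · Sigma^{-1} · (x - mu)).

Step 1 — centre the observation: (x - mu) = (1, -2, -1).

Step 2 — invert Sigma (cofactor / det for 3×3, or solve directly):
  Sigma^{-1} = [[0.3089, 0.0681, 0.0838],
 [0.0681, 0.1675, 0.0524],
 [0.0838, 0.0524, 0.1414]].

Step 3 — form the quadratic (x - mu)^T · Sigma^{-1} · (x - mu):
  Sigma^{-1} · (x - mu) = (0.089, -0.3194, -0.1623).
  (x - mu)^T · [Sigma^{-1} · (x - mu)] = (1)·(0.089) + (-2)·(-0.3194) + (-1)·(-0.1623) = 0.8901.

Step 4 — take square root: d = √(0.8901) ≈ 0.9434.

d(x, mu) = √(0.8901) ≈ 0.9434


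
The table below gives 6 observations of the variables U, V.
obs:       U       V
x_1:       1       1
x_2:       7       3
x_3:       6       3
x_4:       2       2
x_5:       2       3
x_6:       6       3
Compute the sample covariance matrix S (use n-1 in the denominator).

Step 1 — column means:
  mean(U) = (1 + 7 + 6 + 2 + 2 + 6) / 6 = 24/6 = 4
  mean(V) = (1 + 3 + 3 + 2 + 3 + 3) / 6 = 15/6 = 2.5

Step 2 — sample covariance S[i,j] = (1/(n-1)) · Σ_k (x_{k,i} - mean_i) · (x_{k,j} - mean_j), with n-1 = 5.
  S[U,U] = ((-3)·(-3) + (3)·(3) + (2)·(2) + (-2)·(-2) + (-2)·(-2) + (2)·(2)) / 5 = 34/5 = 6.8
  S[U,V] = ((-3)·(-1.5) + (3)·(0.5) + (2)·(0.5) + (-2)·(-0.5) + (-2)·(0.5) + (2)·(0.5)) / 5 = 8/5 = 1.6
  S[V,V] = ((-1.5)·(-1.5) + (0.5)·(0.5) + (0.5)·(0.5) + (-0.5)·(-0.5) + (0.5)·(0.5) + (0.5)·(0.5)) / 5 = 3.5/5 = 0.7

S is symmetric (S[j,i] = S[i,j]). Assembling:

S = [[6.8, 1.6],
 [1.6, 0.7]]


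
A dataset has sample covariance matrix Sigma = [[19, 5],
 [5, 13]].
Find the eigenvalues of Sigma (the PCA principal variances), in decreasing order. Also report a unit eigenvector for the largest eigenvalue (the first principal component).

Step 1 — characteristic polynomial of 2×2 Sigma:
  det(Sigma - λI) = λ² - trace · λ + det = 0.
  trace = 19 + 13 = 32, det = 19·13 - (5)² = 222.
Step 2 — discriminant:
  Δ = trace² - 4·det = 1024 - 888 = 136.
Step 3 — eigenvalues:
  λ = (trace ± √Δ)/2 = (32 ± 11.6619)/2,
  λ_1 = 21.831,  λ_2 = 10.169.

Step 4 — unit eigenvector for λ_1: solve (Sigma - λ_1 I)v = 0. First row:
  (19 - 21.831)·v_x + (5)·v_y = 0, i.e. (-2.831)·v_x + (5)·v_y = 0,
  so v ∝ (b, λ_1 - a) = (5, 2.831) = u.
  ||u|| = √((5)² + (2.831)²) = √(33.0143) ≈ 5.7458,
  v_1 = u/||u|| ≈ (0.8702, 0.4927) (||v_1|| = 1).

λ_1 = 21.831,  λ_2 = 10.169;  v_1 ≈ (0.8702, 0.4927)


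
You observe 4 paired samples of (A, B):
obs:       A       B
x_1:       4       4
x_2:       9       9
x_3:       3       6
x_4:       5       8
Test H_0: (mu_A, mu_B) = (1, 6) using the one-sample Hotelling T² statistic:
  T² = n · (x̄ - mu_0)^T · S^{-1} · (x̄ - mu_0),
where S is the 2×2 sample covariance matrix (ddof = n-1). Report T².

Step 1 — sample mean vector:
  mean(A) = (4 + 9 + 3 + 5) / 4 = 21/4 = 5.25
  mean(B) = (4 + 9 + 6 + 8) / 4 = 27/4 = 6.75
  x̄ = (5.25, 6.75),  deviation x̄ - mu_0 = (5.25, 6.75) - (1, 6) = (4.25, 0.75).

Step 2 — sample covariance matrix, S[i,j] = (1/(n-1)) · Σ_k (x_{k,i} - mean_i) · (x_{k,j} - mean_j), divisor n-1 = 3:
  S[A,A] = ((-1.25)·(-1.25) + (3.75)·(3.75) + (-2.25)·(-2.25) + (-0.25)·(-0.25)) / 3 = 20.75/3 = 6.9167
  S[A,B] = ((-1.25)·(-2.75) + (3.75)·(2.25) + (-2.25)·(-0.75) + (-0.25)·(1.25)) / 3 = 13.25/3 = 4.4167
  S[B,B] = ((-2.75)·(-2.75) + (2.25)·(2.25) + (-0.75)·(-0.75) + (1.25)·(1.25)) / 3 = 14.75/3 = 4.9167
  S = [[6.9167, 4.4167],
 [4.4167, 4.9167]].

Step 3 — invert S. det(S) = 6.9167·4.9167 - (4.4167)² = 14.5.
  S^{-1} = (1/det) · [[d, -b], [-b, a]] = [[0.3391, -0.3046],
 [-0.3046, 0.477]].

Step 4 — quadratic form (x̄ - mu_0)^T · S^{-1} · (x̄ - mu_0):
  S^{-1} · (x̄ - mu_0) = (1.2126, -0.9368),
  (x̄ - mu_0)^T · [...] = (4.25)·(1.2126) + (0.75)·(-0.9368) = 4.4511.

Step 5 — scale by n: T² = 4 · 4.4511 = 17.8046.

T² ≈ 17.8046


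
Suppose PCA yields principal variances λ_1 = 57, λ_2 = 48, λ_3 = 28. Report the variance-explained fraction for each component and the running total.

Step 1 — total variance = trace(Sigma) = Σ λ_i = 57 + 48 + 28 = 133.

Step 2 — fraction explained by component i = λ_i / Σ λ:
  PC1: 57/133 = 0.4286
  PC2: 48/133 = 0.3609
  PC3: 28/133 = 0.2105

Step 3 — cumulative fraction after k components = (λ_1 + ... + λ_k) / Σ λ:
  k = 1: 57/133 = 0.4286
  k = 2: (57 + 48)/133 = 105/133 = 0.7895
  k = 3: (57 + 48 + 28)/133 = 133/133 = 1

Summary (fraction, with percent):

explained: PC1 0.4286 (42.86%), PC2 0.3609 (36.09%), PC3 0.2105 (21.05%);  cumulative: 0.4286, 0.7895, 1


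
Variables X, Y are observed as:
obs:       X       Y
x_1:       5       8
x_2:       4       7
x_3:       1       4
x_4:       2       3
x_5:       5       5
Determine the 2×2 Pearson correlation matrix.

Step 1 — column means:
  mean(X) = (5 + 4 + 1 + 2 + 5) / 5 = 17/5 = 3.4
  mean(Y) = (8 + 7 + 4 + 3 + 5) / 5 = 27/5 = 5.4

Step 2 — sample variances and covariances s[i,j] = (1/(n-1)) · Σ_k (x_{k,i} - mean_i) · (x_{k,j} - mean_j), with n-1 = 4:
  s[X,X] = ((1.6)·(1.6) + (0.6)·(0.6) + (-2.4)·(-2.4) + (-1.4)·(-1.4) + (1.6)·(1.6)) / 4 = 13.2/4 = 3.3
  s[X,Y] = ((1.6)·(2.6) + (0.6)·(1.6) + (-2.4)·(-1.4) + (-1.4)·(-2.4) + (1.6)·(-0.4)) / 4 = 11.2/4 = 2.8
  s[Y,Y] = ((2.6)·(2.6) + (1.6)·(1.6) + (-1.4)·(-1.4) + (-2.4)·(-2.4) + (-0.4)·(-0.4)) / 4 = 17.2/4 = 4.3
  Sample standard deviations s_i = √(s[i,i]):
  s(X) = √(3.3) = 1.8166
  s(Y) = √(4.3) = 2.0736

Step 3 — r_{ij} = s_{ij} / (s_i · s_j):
  r[X,X] = 1 (diagonal).
  r[X,Y] = 2.8 / (1.8166 · 2.0736) = 2.8 / 3.767 = 0.7433
  r[Y,Y] = 1 (diagonal).

R is symmetric with unit diagonal. Assembling:

R = [[1, 0.7433],
 [0.7433, 1]]


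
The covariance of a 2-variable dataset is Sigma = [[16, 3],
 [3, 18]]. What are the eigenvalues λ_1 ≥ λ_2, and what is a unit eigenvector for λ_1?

Step 1 — characteristic polynomial of 2×2 Sigma:
  det(Sigma - λI) = λ² - trace · λ + det = 0.
  trace = 16 + 18 = 34, det = 16·18 - (3)² = 279.
Step 2 — discriminant:
  Δ = trace² - 4·det = 1156 - 1116 = 40.
Step 3 — eigenvalues:
  λ = (trace ± √Δ)/2 = (34 ± 6.3246)/2,
  λ_1 = 20.1623,  λ_2 = 13.8377.

Step 4 — unit eigenvector for λ_1: solve (Sigma - λ_1 I)v = 0. First row:
  (16 - 20.1623)·v_x + (3)·v_y = 0, i.e. (-4.1623)·v_x + (3)·v_y = 0,
  so v ∝ (b, λ_1 - a) = (3, 4.1623) = u.
  ||u|| = √((3)² + (4.1623)²) = √(26.3246) ≈ 5.1307,
  v_1 = u/||u|| ≈ (0.5847, 0.8112) (||v_1|| = 1).

λ_1 = 20.1623,  λ_2 = 13.8377;  v_1 ≈ (0.5847, 0.8112)


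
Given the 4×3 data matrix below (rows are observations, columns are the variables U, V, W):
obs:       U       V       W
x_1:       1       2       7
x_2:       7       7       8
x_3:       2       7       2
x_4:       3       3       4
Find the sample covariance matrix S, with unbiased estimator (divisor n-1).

Step 1 — column means:
  mean(U) = (1 + 7 + 2 + 3) / 4 = 13/4 = 3.25
  mean(V) = (2 + 7 + 7 + 3) / 4 = 19/4 = 4.75
  mean(W) = (7 + 8 + 2 + 4) / 4 = 21/4 = 5.25

Step 2 — sample covariance S[i,j] = (1/(n-1)) · Σ_k (x_{k,i} - mean_i) · (x_{k,j} - mean_j), with n-1 = 3.
  S[U,U] = ((-2.25)·(-2.25) + (3.75)·(3.75) + (-1.25)·(-1.25) + (-0.25)·(-0.25)) / 3 = 20.75/3 = 6.9167
  S[U,V] = ((-2.25)·(-2.75) + (3.75)·(2.25) + (-1.25)·(2.25) + (-0.25)·(-1.75)) / 3 = 12.25/3 = 4.0833
  S[U,W] = ((-2.25)·(1.75) + (3.75)·(2.75) + (-1.25)·(-3.25) + (-0.25)·(-1.25)) / 3 = 10.75/3 = 3.5833
  S[V,V] = ((-2.75)·(-2.75) + (2.25)·(2.25) + (2.25)·(2.25) + (-1.75)·(-1.75)) / 3 = 20.75/3 = 6.9167
  S[V,W] = ((-2.75)·(1.75) + (2.25)·(2.75) + (2.25)·(-3.25) + (-1.75)·(-1.25)) / 3 = -3.75/3 = -1.25
  S[W,W] = ((1.75)·(1.75) + (2.75)·(2.75) + (-3.25)·(-3.25) + (-1.25)·(-1.25)) / 3 = 22.75/3 = 7.5833

S is symmetric (S[j,i] = S[i,j]). Assembling:

S = [[6.9167, 4.0833, 3.5833],
 [4.0833, 6.9167, -1.25],
 [3.5833, -1.25, 7.5833]]


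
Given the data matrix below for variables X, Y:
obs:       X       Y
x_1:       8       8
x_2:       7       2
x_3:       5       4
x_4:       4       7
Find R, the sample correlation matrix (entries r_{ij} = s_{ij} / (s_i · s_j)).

Step 1 — column means:
  mean(X) = (8 + 7 + 5 + 4) / 4 = 24/4 = 6
  mean(Y) = (8 + 2 + 4 + 7) / 4 = 21/4 = 5.25

Step 2 — sample variances and covariances s[i,j] = (1/(n-1)) · Σ_k (x_{k,i} - mean_i) · (x_{k,j} - mean_j), with n-1 = 3:
  s[X,X] = ((2)·(2) + (1)·(1) + (-1)·(-1) + (-2)·(-2)) / 3 = 10/3 = 3.3333
  s[X,Y] = ((2)·(2.75) + (1)·(-3.25) + (-1)·(-1.25) + (-2)·(1.75)) / 3 = 0/3 = 0
  s[Y,Y] = ((2.75)·(2.75) + (-3.25)·(-3.25) + (-1.25)·(-1.25) + (1.75)·(1.75)) / 3 = 22.75/3 = 7.5833
  Sample standard deviations s_i = √(s[i,i]):
  s(X) = √(3.3333) = 1.8257
  s(Y) = √(7.5833) = 2.7538

Step 3 — r_{ij} = s_{ij} / (s_i · s_j):
  r[X,X] = 1 (diagonal).
  r[X,Y] = 0 / (1.8257 · 2.7538) = 0 / 5.0277 = 0
  r[Y,Y] = 1 (diagonal).

R is symmetric with unit diagonal. Assembling:

R = [[1, 0],
 [0, 1]]


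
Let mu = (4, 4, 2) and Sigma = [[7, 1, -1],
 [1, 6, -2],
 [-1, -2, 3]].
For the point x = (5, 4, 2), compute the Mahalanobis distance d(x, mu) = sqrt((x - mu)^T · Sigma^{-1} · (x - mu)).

Step 1 — centre the observation: (x - mu) = (1, 0, 0).

Step 2 — invert Sigma (cofactor / det for 3×3, or solve directly):
  Sigma^{-1} = [[0.1505, -0.0108, 0.043],
 [-0.0108, 0.2151, 0.1398],
 [0.043, 0.1398, 0.4409]].

Step 3 — form the quadratic (x - mu)^T · Sigma^{-1} · (x - mu):
  Sigma^{-1} · (x - mu) = (0.1505, -0.0108, 0.043).
  (x - mu)^T · [Sigma^{-1} · (x - mu)] = (1)·(0.1505) + (0)·(-0.0108) + (0)·(0.043) = 0.1505.

Step 4 — take square root: d = √(0.1505) ≈ 0.388.

d(x, mu) = √(0.1505) ≈ 0.388


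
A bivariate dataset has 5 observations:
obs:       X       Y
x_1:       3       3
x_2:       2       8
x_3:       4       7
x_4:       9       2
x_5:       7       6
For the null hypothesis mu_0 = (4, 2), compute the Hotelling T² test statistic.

Step 1 — sample mean vector:
  mean(X) = (3 + 2 + 4 + 9 + 7) / 5 = 25/5 = 5
  mean(Y) = (3 + 8 + 7 + 2 + 6) / 5 = 26/5 = 5.2
  x̄ = (5, 5.2),  deviation x̄ - mu_0 = (5, 5.2) - (4, 2) = (1, 3.2).

Step 2 — sample covariance matrix, S[i,j] = (1/(n-1)) · Σ_k (x_{k,i} - mean_i) · (x_{k,j} - mean_j), divisor n-1 = 4:
  S[X,X] = ((-2)·(-2) + (-3)·(-3) + (-1)·(-1) + (4)·(4) + (2)·(2)) / 4 = 34/4 = 8.5
  S[X,Y] = ((-2)·(-2.2) + (-3)·(2.8) + (-1)·(1.8) + (4)·(-3.2) + (2)·(0.8)) / 4 = -17/4 = -4.25
  S[Y,Y] = ((-2.2)·(-2.2) + (2.8)·(2.8) + (1.8)·(1.8) + (-3.2)·(-3.2) + (0.8)·(0.8)) / 4 = 26.8/4 = 6.7
  S = [[8.5, -4.25],
 [-4.25, 6.7]].

Step 3 — invert S. det(S) = 8.5·6.7 - (-4.25)² = 38.8875.
  S^{-1} = (1/det) · [[d, -b], [-b, a]] = [[0.1723, 0.1093],
 [0.1093, 0.2186]].

Step 4 — quadratic form (x̄ - mu_0)^T · S^{-1} · (x̄ - mu_0):
  S^{-1} · (x̄ - mu_0) = (0.522, 0.8087),
  (x̄ - mu_0)^T · [...] = (1)·(0.522) + (3.2)·(0.8087) = 3.11.

Step 5 — scale by n: T² = 5 · 3.11 = 15.55.

T² ≈ 15.55


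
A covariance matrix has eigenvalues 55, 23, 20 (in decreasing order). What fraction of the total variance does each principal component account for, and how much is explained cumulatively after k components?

Step 1 — total variance = trace(Sigma) = Σ λ_i = 55 + 23 + 20 = 98.

Step 2 — fraction explained by component i = λ_i / Σ λ:
  PC1: 55/98 = 0.5612
  PC2: 23/98 = 0.2347
  PC3: 20/98 = 0.2041

Step 3 — cumulative fraction after k components = (λ_1 + ... + λ_k) / Σ λ:
  k = 1: 55/98 = 0.5612
  k = 2: (55 + 23)/98 = 78/98 = 0.7959
  k = 3: (55 + 23 + 20)/98 = 98/98 = 1

Summary (fraction, with percent):

explained: PC1 0.5612 (56.12%), PC2 0.2347 (23.47%), PC3 0.2041 (20.41%);  cumulative: 0.5612, 0.7959, 1


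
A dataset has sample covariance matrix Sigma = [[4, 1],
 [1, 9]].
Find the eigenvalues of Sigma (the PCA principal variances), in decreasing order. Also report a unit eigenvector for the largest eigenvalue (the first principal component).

Step 1 — characteristic polynomial of 2×2 Sigma:
  det(Sigma - λI) = λ² - trace · λ + det = 0.
  trace = 4 + 9 = 13, det = 4·9 - (1)² = 35.
Step 2 — discriminant:
  Δ = trace² - 4·det = 169 - 140 = 29.
Step 3 — eigenvalues:
  λ = (trace ± √Δ)/2 = (13 ± 5.3852)/2,
  λ_1 = 9.1926,  λ_2 = 3.8074.

Step 4 — unit eigenvector for λ_1: solve (Sigma - λ_1 I)v = 0. First row:
  (4 - 9.1926)·v_x + (1)·v_y = 0, i.e. (-5.1926)·v_x + (1)·v_y = 0,
  so v ∝ (b, λ_1 - a) = (1, 5.1926) = u.
  ||u|| = √((1)² + (5.1926)²) = √(27.9629) ≈ 5.288,
  v_1 = u/||u|| ≈ (0.1891, 0.982) (||v_1|| = 1).

λ_1 = 9.1926,  λ_2 = 3.8074;  v_1 ≈ (0.1891, 0.982)


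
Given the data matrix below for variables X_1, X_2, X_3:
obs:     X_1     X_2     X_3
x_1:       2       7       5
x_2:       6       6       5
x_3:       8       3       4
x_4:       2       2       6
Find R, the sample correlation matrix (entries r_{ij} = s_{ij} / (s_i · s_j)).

Step 1 — column means:
  mean(X_1) = (2 + 6 + 8 + 2) / 4 = 18/4 = 4.5
  mean(X_2) = (7 + 6 + 3 + 2) / 4 = 18/4 = 4.5
  mean(X_3) = (5 + 5 + 4 + 6) / 4 = 20/4 = 5

Step 2 — sample variances and covariances s[i,j] = (1/(n-1)) · Σ_k (x_{k,i} - mean_i) · (x_{k,j} - mean_j), with n-1 = 3:
  s[X_1,X_1] = ((-2.5)·(-2.5) + (1.5)·(1.5) + (3.5)·(3.5) + (-2.5)·(-2.5)) / 3 = 27/3 = 9
  s[X_1,X_2] = ((-2.5)·(2.5) + (1.5)·(1.5) + (3.5)·(-1.5) + (-2.5)·(-2.5)) / 3 = -3/3 = -1
  s[X_1,X_3] = ((-2.5)·(0) + (1.5)·(0) + (3.5)·(-1) + (-2.5)·(1)) / 3 = -6/3 = -2
  s[X_2,X_2] = ((2.5)·(2.5) + (1.5)·(1.5) + (-1.5)·(-1.5) + (-2.5)·(-2.5)) / 3 = 17/3 = 5.6667
  s[X_2,X_3] = ((2.5)·(0) + (1.5)·(0) + (-1.5)·(-1) + (-2.5)·(1)) / 3 = -1/3 = -0.3333
  s[X_3,X_3] = ((0)·(0) + (0)·(0) + (-1)·(-1) + (1)·(1)) / 3 = 2/3 = 0.6667
  Sample standard deviations s_i = √(s[i,i]):
  s(X_1) = √(9) = 3
  s(X_2) = √(5.6667) = 2.3805
  s(X_3) = √(0.6667) = 0.8165

Step 3 — r_{ij} = s_{ij} / (s_i · s_j):
  r[X_1,X_1] = 1 (diagonal).
  r[X_1,X_2] = -1 / (3 · 2.3805) = -1 / 7.1414 = -0.14
  r[X_1,X_3] = -2 / (3 · 0.8165) = -2 / 2.4495 = -0.8165
  r[X_2,X_2] = 1 (diagonal).
  r[X_2,X_3] = -0.3333 / (2.3805 · 0.8165) = -0.3333 / 1.9437 = -0.1715
  r[X_3,X_3] = 1 (diagonal).

R is symmetric with unit diagonal. Assembling:

R = [[1, -0.14, -0.8165],
 [-0.14, 1, -0.1715],
 [-0.8165, -0.1715, 1]]


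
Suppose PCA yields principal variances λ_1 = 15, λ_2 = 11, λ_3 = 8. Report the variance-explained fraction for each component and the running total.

Step 1 — total variance = trace(Sigma) = Σ λ_i = 15 + 11 + 8 = 34.

Step 2 — fraction explained by component i = λ_i / Σ λ:
  PC1: 15/34 = 0.4412
  PC2: 11/34 = 0.3235
  PC3: 8/34 = 0.2353

Step 3 — cumulative fraction after k components = (λ_1 + ... + λ_k) / Σ λ:
  k = 1: 15/34 = 0.4412
  k = 2: (15 + 11)/34 = 26/34 = 0.7647
  k = 3: (15 + 11 + 8)/34 = 34/34 = 1

Summary (fraction, with percent):

explained: PC1 0.4412 (44.12%), PC2 0.3235 (32.35%), PC3 0.2353 (23.53%);  cumulative: 0.4412, 0.7647, 1


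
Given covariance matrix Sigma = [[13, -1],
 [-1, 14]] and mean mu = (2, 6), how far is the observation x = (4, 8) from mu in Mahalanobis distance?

Step 1 — centre the observation: (x - mu) = (2, 2).

Step 2 — invert Sigma. det(Sigma) = 13·14 - (-1)² = 181.
  Sigma^{-1} = (1/det) · [[d, -b], [-b, a]] = [[0.0773, 0.0055],
 [0.0055, 0.0718]].

Step 3 — form the quadratic (x - mu)^T · Sigma^{-1} · (x - mu):
  Sigma^{-1} · (x - mu) = (0.1657, 0.1547).
  (x - mu)^T · [Sigma^{-1} · (x - mu)] = (2)·(0.1657) + (2)·(0.1547) = 0.6409.

Step 4 — take square root: d = √(0.6409) ≈ 0.8006.

d(x, mu) = √(0.6409) ≈ 0.8006


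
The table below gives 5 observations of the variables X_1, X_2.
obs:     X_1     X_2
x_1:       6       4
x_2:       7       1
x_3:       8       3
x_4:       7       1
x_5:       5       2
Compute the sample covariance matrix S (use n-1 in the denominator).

Step 1 — column means:
  mean(X_1) = (6 + 7 + 8 + 7 + 5) / 5 = 33/5 = 6.6
  mean(X_2) = (4 + 1 + 3 + 1 + 2) / 5 = 11/5 = 2.2

Step 2 — sample covariance S[i,j] = (1/(n-1)) · Σ_k (x_{k,i} - mean_i) · (x_{k,j} - mean_j), with n-1 = 4.
  S[X_1,X_1] = ((-0.6)·(-0.6) + (0.4)·(0.4) + (1.4)·(1.4) + (0.4)·(0.4) + (-1.6)·(-1.6)) / 4 = 5.2/4 = 1.3
  S[X_1,X_2] = ((-0.6)·(1.8) + (0.4)·(-1.2) + (1.4)·(0.8) + (0.4)·(-1.2) + (-1.6)·(-0.2)) / 4 = -0.6/4 = -0.15
  S[X_2,X_2] = ((1.8)·(1.8) + (-1.2)·(-1.2) + (0.8)·(0.8) + (-1.2)·(-1.2) + (-0.2)·(-0.2)) / 4 = 6.8/4 = 1.7

S is symmetric (S[j,i] = S[i,j]). Assembling:

S = [[1.3, -0.15],
 [-0.15, 1.7]]


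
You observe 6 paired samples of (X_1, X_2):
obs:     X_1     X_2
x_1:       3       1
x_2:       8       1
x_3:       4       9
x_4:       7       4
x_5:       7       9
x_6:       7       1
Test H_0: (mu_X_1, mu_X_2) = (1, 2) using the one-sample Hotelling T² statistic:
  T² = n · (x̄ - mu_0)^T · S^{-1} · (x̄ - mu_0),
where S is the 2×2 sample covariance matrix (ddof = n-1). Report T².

Step 1 — sample mean vector:
  mean(X_1) = (3 + 8 + 4 + 7 + 7 + 7) / 6 = 36/6 = 6
  mean(X_2) = (1 + 1 + 9 + 4 + 9 + 1) / 6 = 25/6 = 4.1667
  x̄ = (6, 4.1667),  deviation x̄ - mu_0 = (6, 4.1667) - (1, 2) = (5, 2.1667).

Step 2 — sample covariance matrix, S[i,j] = (1/(n-1)) · Σ_k (x_{k,i} - mean_i) · (x_{k,j} - mean_j), divisor n-1 = 5:
  S[X_1,X_1] = ((-3)·(-3) + (2)·(2) + (-2)·(-2) + (1)·(1) + (1)·(1) + (1)·(1)) / 5 = 20/5 = 4
  S[X_1,X_2] = ((-3)·(-3.1667) + (2)·(-3.1667) + (-2)·(4.8333) + (1)·(-0.1667) + (1)·(4.8333) + (1)·(-3.1667)) / 5 = -5/5 = -1
  S[X_2,X_2] = ((-3.1667)·(-3.1667) + (-3.1667)·(-3.1667) + (4.8333)·(4.8333) + (-0.1667)·(-0.1667) + (4.8333)·(4.8333) + (-3.1667)·(-3.1667)) / 5 = 76.8333/5 = 15.3667
  S = [[4, -1],
 [-1, 15.3667]].

Step 3 — invert S. det(S) = 4·15.3667 - (-1)² = 60.4667.
  S^{-1} = (1/det) · [[d, -b], [-b, a]] = [[0.2541, 0.0165],
 [0.0165, 0.0662]].

Step 4 — quadratic form (x̄ - mu_0)^T · S^{-1} · (x̄ - mu_0):
  S^{-1} · (x̄ - mu_0) = (1.3065, 0.226),
  (x̄ - mu_0)^T · [...] = (5)·(1.3065) + (2.1667)·(0.226) = 7.0222.

Step 5 — scale by n: T² = 6 · 7.0222 = 42.1334.

T² ≈ 42.1334


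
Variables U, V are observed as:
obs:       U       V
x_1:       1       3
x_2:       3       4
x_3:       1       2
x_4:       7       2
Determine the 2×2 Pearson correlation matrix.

Step 1 — column means:
  mean(U) = (1 + 3 + 1 + 7) / 4 = 12/4 = 3
  mean(V) = (3 + 4 + 2 + 2) / 4 = 11/4 = 2.75

Step 2 — sample variances and covariances s[i,j] = (1/(n-1)) · Σ_k (x_{k,i} - mean_i) · (x_{k,j} - mean_j), with n-1 = 3:
  s[U,U] = ((-2)·(-2) + (0)·(0) + (-2)·(-2) + (4)·(4)) / 3 = 24/3 = 8
  s[U,V] = ((-2)·(0.25) + (0)·(1.25) + (-2)·(-0.75) + (4)·(-0.75)) / 3 = -2/3 = -0.6667
  s[V,V] = ((0.25)·(0.25) + (1.25)·(1.25) + (-0.75)·(-0.75) + (-0.75)·(-0.75)) / 3 = 2.75/3 = 0.9167
  Sample standard deviations s_i = √(s[i,i]):
  s(U) = √(8) = 2.8284
  s(V) = √(0.9167) = 0.9574

Step 3 — r_{ij} = s_{ij} / (s_i · s_j):
  r[U,U] = 1 (diagonal).
  r[U,V] = -0.6667 / (2.8284 · 0.9574) = -0.6667 / 2.708 = -0.2462
  r[V,V] = 1 (diagonal).

R is symmetric with unit diagonal. Assembling:

R = [[1, -0.2462],
 [-0.2462, 1]]


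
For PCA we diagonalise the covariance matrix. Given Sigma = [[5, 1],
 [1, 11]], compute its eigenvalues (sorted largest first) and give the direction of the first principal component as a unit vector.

Step 1 — characteristic polynomial of 2×2 Sigma:
  det(Sigma - λI) = λ² - trace · λ + det = 0.
  trace = 5 + 11 = 16, det = 5·11 - (1)² = 54.
Step 2 — discriminant:
  Δ = trace² - 4·det = 256 - 216 = 40.
Step 3 — eigenvalues:
  λ = (trace ± √Δ)/2 = (16 ± 6.3246)/2,
  λ_1 = 11.1623,  λ_2 = 4.8377.

Step 4 — unit eigenvector for λ_1: solve (Sigma - λ_1 I)v = 0. First row:
  (5 - 11.1623)·v_x + (1)·v_y = 0, i.e. (-6.1623)·v_x + (1)·v_y = 0,
  so v ∝ (b, λ_1 - a) = (1, 6.1623) = u.
  ||u|| = √((1)² + (6.1623)²) = √(38.9737) ≈ 6.2429,
  v_1 = u/||u|| ≈ (0.1602, 0.9871) (||v_1|| = 1).

λ_1 = 11.1623,  λ_2 = 4.8377;  v_1 ≈ (0.1602, 0.9871)


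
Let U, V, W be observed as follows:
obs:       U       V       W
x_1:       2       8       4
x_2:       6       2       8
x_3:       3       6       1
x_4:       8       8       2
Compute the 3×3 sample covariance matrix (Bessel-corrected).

Step 1 — column means:
  mean(U) = (2 + 6 + 3 + 8) / 4 = 19/4 = 4.75
  mean(V) = (8 + 2 + 6 + 8) / 4 = 24/4 = 6
  mean(W) = (4 + 8 + 1 + 2) / 4 = 15/4 = 3.75

Step 2 — sample covariance S[i,j] = (1/(n-1)) · Σ_k (x_{k,i} - mean_i) · (x_{k,j} - mean_j), with n-1 = 3.
  S[U,U] = ((-2.75)·(-2.75) + (1.25)·(1.25) + (-1.75)·(-1.75) + (3.25)·(3.25)) / 3 = 22.75/3 = 7.5833
  S[U,V] = ((-2.75)·(2) + (1.25)·(-4) + (-1.75)·(0) + (3.25)·(2)) / 3 = -4/3 = -1.3333
  S[U,W] = ((-2.75)·(0.25) + (1.25)·(4.25) + (-1.75)·(-2.75) + (3.25)·(-1.75)) / 3 = 3.75/3 = 1.25
  S[V,V] = ((2)·(2) + (-4)·(-4) + (0)·(0) + (2)·(2)) / 3 = 24/3 = 8
  S[V,W] = ((2)·(0.25) + (-4)·(4.25) + (0)·(-2.75) + (2)·(-1.75)) / 3 = -20/3 = -6.6667
  S[W,W] = ((0.25)·(0.25) + (4.25)·(4.25) + (-2.75)·(-2.75) + (-1.75)·(-1.75)) / 3 = 28.75/3 = 9.5833

S is symmetric (S[j,i] = S[i,j]). Assembling:

S = [[7.5833, -1.3333, 1.25],
 [-1.3333, 8, -6.6667],
 [1.25, -6.6667, 9.5833]]


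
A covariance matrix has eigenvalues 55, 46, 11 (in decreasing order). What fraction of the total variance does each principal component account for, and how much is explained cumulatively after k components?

Step 1 — total variance = trace(Sigma) = Σ λ_i = 55 + 46 + 11 = 112.

Step 2 — fraction explained by component i = λ_i / Σ λ:
  PC1: 55/112 = 0.4911
  PC2: 46/112 = 0.4107
  PC3: 11/112 = 0.0982

Step 3 — cumulative fraction after k components = (λ_1 + ... + λ_k) / Σ λ:
  k = 1: 55/112 = 0.4911
  k = 2: (55 + 46)/112 = 101/112 = 0.9018
  k = 3: (55 + 46 + 11)/112 = 112/112 = 1

Summary (fraction, with percent):

explained: PC1 0.4911 (49.11%), PC2 0.4107 (41.07%), PC3 0.0982 (9.82%);  cumulative: 0.4911, 0.9018, 1


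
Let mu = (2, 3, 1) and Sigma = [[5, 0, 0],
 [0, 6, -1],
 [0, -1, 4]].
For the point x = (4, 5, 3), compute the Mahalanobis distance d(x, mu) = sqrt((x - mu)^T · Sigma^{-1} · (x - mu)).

Step 1 — centre the observation: (x - mu) = (2, 2, 2).

Step 2 — invert Sigma (cofactor / det for 3×3, or solve directly):
  Sigma^{-1} = [[0.2, 0, 0],
 [0, 0.1739, 0.0435],
 [0, 0.0435, 0.2609]].

Step 3 — form the quadratic (x - mu)^T · Sigma^{-1} · (x - mu):
  Sigma^{-1} · (x - mu) = (0.4, 0.4348, 0.6087).
  (x - mu)^T · [Sigma^{-1} · (x - mu)] = (2)·(0.4) + (2)·(0.4348) + (2)·(0.6087) = 2.887.

Step 4 — take square root: d = √(2.887) ≈ 1.6991.

d(x, mu) = √(2.887) ≈ 1.6991


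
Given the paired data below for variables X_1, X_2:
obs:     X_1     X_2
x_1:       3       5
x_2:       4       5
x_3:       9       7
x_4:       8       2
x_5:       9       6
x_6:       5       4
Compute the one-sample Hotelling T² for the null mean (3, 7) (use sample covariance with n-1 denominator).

Step 1 — sample mean vector:
  mean(X_1) = (3 + 4 + 9 + 8 + 9 + 5) / 6 = 38/6 = 6.3333
  mean(X_2) = (5 + 5 + 7 + 2 + 6 + 4) / 6 = 29/6 = 4.8333
  x̄ = (6.3333, 4.8333),  deviation x̄ - mu_0 = (6.3333, 4.8333) - (3, 7) = (3.3333, -2.1667).

Step 2 — sample covariance matrix, S[i,j] = (1/(n-1)) · Σ_k (x_{k,i} - mean_i) · (x_{k,j} - mean_j), divisor n-1 = 5:
  S[X_1,X_1] = ((-3.3333)·(-3.3333) + (-2.3333)·(-2.3333) + (2.6667)·(2.6667) + (1.6667)·(1.6667) + (2.6667)·(2.6667) + (-1.3333)·(-1.3333)) / 5 = 35.3333/5 = 7.0667
  S[X_1,X_2] = ((-3.3333)·(0.1667) + (-2.3333)·(0.1667) + (2.6667)·(2.1667) + (1.6667)·(-2.8333) + (2.6667)·(1.1667) + (-1.3333)·(-0.8333)) / 5 = 4.3333/5 = 0.8667
  S[X_2,X_2] = ((0.1667)·(0.1667) + (0.1667)·(0.1667) + (2.1667)·(2.1667) + (-2.8333)·(-2.8333) + (1.1667)·(1.1667) + (-0.8333)·(-0.8333)) / 5 = 14.8333/5 = 2.9667
  S = [[7.0667, 0.8667],
 [0.8667, 2.9667]].

Step 3 — invert S. det(S) = 7.0667·2.9667 - (0.8667)² = 20.2133.
  S^{-1} = (1/det) · [[d, -b], [-b, a]] = [[0.1468, -0.0429],
 [-0.0429, 0.3496]].

Step 4 — quadratic form (x̄ - mu_0)^T · S^{-1} · (x̄ - mu_0):
  S^{-1} · (x̄ - mu_0) = (0.5821, -0.9004),
  (x̄ - mu_0)^T · [...] = (3.3333)·(0.5821) + (-2.1667)·(-0.9004) = 3.8913.

Step 5 — scale by n: T² = 6 · 3.8913 = 23.3476.

T² ≈ 23.3476


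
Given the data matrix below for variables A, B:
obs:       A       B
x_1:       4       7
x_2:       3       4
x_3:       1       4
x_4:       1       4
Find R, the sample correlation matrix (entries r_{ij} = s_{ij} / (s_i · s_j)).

Step 1 — column means:
  mean(A) = (4 + 3 + 1 + 1) / 4 = 9/4 = 2.25
  mean(B) = (7 + 4 + 4 + 4) / 4 = 19/4 = 4.75

Step 2 — sample variances and covariances s[i,j] = (1/(n-1)) · Σ_k (x_{k,i} - mean_i) · (x_{k,j} - mean_j), with n-1 = 3:
  s[A,A] = ((1.75)·(1.75) + (0.75)·(0.75) + (-1.25)·(-1.25) + (-1.25)·(-1.25)) / 3 = 6.75/3 = 2.25
  s[A,B] = ((1.75)·(2.25) + (0.75)·(-0.75) + (-1.25)·(-0.75) + (-1.25)·(-0.75)) / 3 = 5.25/3 = 1.75
  s[B,B] = ((2.25)·(2.25) + (-0.75)·(-0.75) + (-0.75)·(-0.75) + (-0.75)·(-0.75)) / 3 = 6.75/3 = 2.25
  Sample standard deviations s_i = √(s[i,i]):
  s(A) = √(2.25) = 1.5
  s(B) = √(2.25) = 1.5

Step 3 — r_{ij} = s_{ij} / (s_i · s_j):
  r[A,A] = 1 (diagonal).
  r[A,B] = 1.75 / (1.5 · 1.5) = 1.75 / 2.25 = 0.7778
  r[B,B] = 1 (diagonal).

R is symmetric with unit diagonal. Assembling:

R = [[1, 0.7778],
 [0.7778, 1]]


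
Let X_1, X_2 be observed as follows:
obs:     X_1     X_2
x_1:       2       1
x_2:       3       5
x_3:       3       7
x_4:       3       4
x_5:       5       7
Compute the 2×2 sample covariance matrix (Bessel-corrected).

Step 1 — column means:
  mean(X_1) = (2 + 3 + 3 + 3 + 5) / 5 = 16/5 = 3.2
  mean(X_2) = (1 + 5 + 7 + 4 + 7) / 5 = 24/5 = 4.8

Step 2 — sample covariance S[i,j] = (1/(n-1)) · Σ_k (x_{k,i} - mean_i) · (x_{k,j} - mean_j), with n-1 = 4.
  S[X_1,X_1] = ((-1.2)·(-1.2) + (-0.2)·(-0.2) + (-0.2)·(-0.2) + (-0.2)·(-0.2) + (1.8)·(1.8)) / 4 = 4.8/4 = 1.2
  S[X_1,X_2] = ((-1.2)·(-3.8) + (-0.2)·(0.2) + (-0.2)·(2.2) + (-0.2)·(-0.8) + (1.8)·(2.2)) / 4 = 8.2/4 = 2.05
  S[X_2,X_2] = ((-3.8)·(-3.8) + (0.2)·(0.2) + (2.2)·(2.2) + (-0.8)·(-0.8) + (2.2)·(2.2)) / 4 = 24.8/4 = 6.2

S is symmetric (S[j,i] = S[i,j]). Assembling:

S = [[1.2, 2.05],
 [2.05, 6.2]]


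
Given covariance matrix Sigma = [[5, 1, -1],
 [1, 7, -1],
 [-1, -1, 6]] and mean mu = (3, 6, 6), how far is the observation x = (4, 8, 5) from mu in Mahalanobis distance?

Step 1 — centre the observation: (x - mu) = (1, 2, -1).

Step 2 — invert Sigma (cofactor / det for 3×3, or solve directly):
  Sigma^{-1} = [[0.2113, -0.0258, 0.0309],
 [-0.0258, 0.1495, 0.0206],
 [0.0309, 0.0206, 0.1753]].

Step 3 — form the quadratic (x - mu)^T · Sigma^{-1} · (x - mu):
  Sigma^{-1} · (x - mu) = (0.1289, 0.2526, -0.1031).
  (x - mu)^T · [Sigma^{-1} · (x - mu)] = (1)·(0.1289) + (2)·(0.2526) + (-1)·(-0.1031) = 0.7371.

Step 4 — take square root: d = √(0.7371) ≈ 0.8586.

d(x, mu) = √(0.7371) ≈ 0.8586


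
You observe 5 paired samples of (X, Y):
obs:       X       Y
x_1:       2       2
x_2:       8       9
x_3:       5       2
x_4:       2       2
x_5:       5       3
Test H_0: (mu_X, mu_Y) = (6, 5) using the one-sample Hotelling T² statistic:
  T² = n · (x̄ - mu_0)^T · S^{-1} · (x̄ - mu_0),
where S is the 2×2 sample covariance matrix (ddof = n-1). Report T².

Step 1 — sample mean vector:
  mean(X) = (2 + 8 + 5 + 2 + 5) / 5 = 22/5 = 4.4
  mean(Y) = (2 + 9 + 2 + 2 + 3) / 5 = 18/5 = 3.6
  x̄ = (4.4, 3.6),  deviation x̄ - mu_0 = (4.4, 3.6) - (6, 5) = (-1.6, -1.4).

Step 2 — sample covariance matrix, S[i,j] = (1/(n-1)) · Σ_k (x_{k,i} - mean_i) · (x_{k,j} - mean_j), divisor n-1 = 4:
  S[X,X] = ((-2.4)·(-2.4) + (3.6)·(3.6) + (0.6)·(0.6) + (-2.4)·(-2.4) + (0.6)·(0.6)) / 4 = 25.2/4 = 6.3
  S[X,Y] = ((-2.4)·(-1.6) + (3.6)·(5.4) + (0.6)·(-1.6) + (-2.4)·(-1.6) + (0.6)·(-0.6)) / 4 = 25.8/4 = 6.45
  S[Y,Y] = ((-1.6)·(-1.6) + (5.4)·(5.4) + (-1.6)·(-1.6) + (-1.6)·(-1.6) + (-0.6)·(-0.6)) / 4 = 37.2/4 = 9.3
  S = [[6.3, 6.45],
 [6.45, 9.3]].

Step 3 — invert S. det(S) = 6.3·9.3 - (6.45)² = 16.9875.
  S^{-1} = (1/det) · [[d, -b], [-b, a]] = [[0.5475, -0.3797],
 [-0.3797, 0.3709]].

Step 4 — quadratic form (x̄ - mu_0)^T · S^{-1} · (x̄ - mu_0):
  S^{-1} · (x̄ - mu_0) = (-0.3444, 0.0883),
  (x̄ - mu_0)^T · [...] = (-1.6)·(-0.3444) + (-1.4)·(0.0883) = 0.4274.

Step 5 — scale by n: T² = 5 · 0.4274 = 2.1369.

T² ≈ 2.1369


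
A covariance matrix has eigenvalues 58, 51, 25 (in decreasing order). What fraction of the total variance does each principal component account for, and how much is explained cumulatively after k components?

Step 1 — total variance = trace(Sigma) = Σ λ_i = 58 + 51 + 25 = 134.

Step 2 — fraction explained by component i = λ_i / Σ λ:
  PC1: 58/134 = 0.4328
  PC2: 51/134 = 0.3806
  PC3: 25/134 = 0.1866

Step 3 — cumulative fraction after k components = (λ_1 + ... + λ_k) / Σ λ:
  k = 1: 58/134 = 0.4328
  k = 2: (58 + 51)/134 = 109/134 = 0.8134
  k = 3: (58 + 51 + 25)/134 = 134/134 = 1

Summary (fraction, with percent):

explained: PC1 0.4328 (43.28%), PC2 0.3806 (38.06%), PC3 0.1866 (18.66%);  cumulative: 0.4328, 0.8134, 1


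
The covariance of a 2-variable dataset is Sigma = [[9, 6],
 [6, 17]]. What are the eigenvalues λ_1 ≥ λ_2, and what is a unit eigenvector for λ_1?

Step 1 — characteristic polynomial of 2×2 Sigma:
  det(Sigma - λI) = λ² - trace · λ + det = 0.
  trace = 9 + 17 = 26, det = 9·17 - (6)² = 117.
Step 2 — discriminant:
  Δ = trace² - 4·det = 676 - 468 = 208.
Step 3 — eigenvalues:
  λ = (trace ± √Δ)/2 = (26 ± 14.4222)/2,
  λ_1 = 20.2111,  λ_2 = 5.7889.

Step 4 — unit eigenvector for λ_1: solve (Sigma - λ_1 I)v = 0. First row:
  (9 - 20.2111)·v_x + (6)·v_y = 0, i.e. (-11.2111)·v_x + (6)·v_y = 0,
  so v ∝ (b, λ_1 - a) = (6, 11.2111) = u.
  ||u|| = √((6)² + (11.2111)²) = √(161.6888) ≈ 12.7157,
  v_1 = u/||u|| ≈ (0.4719, 0.8817) (||v_1|| = 1).

λ_1 = 20.2111,  λ_2 = 5.7889;  v_1 ≈ (0.4719, 0.8817)


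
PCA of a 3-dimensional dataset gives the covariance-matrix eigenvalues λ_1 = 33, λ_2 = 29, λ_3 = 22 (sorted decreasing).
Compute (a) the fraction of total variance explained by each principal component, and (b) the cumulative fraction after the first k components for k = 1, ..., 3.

Step 1 — total variance = trace(Sigma) = Σ λ_i = 33 + 29 + 22 = 84.

Step 2 — fraction explained by component i = λ_i / Σ λ:
  PC1: 33/84 = 0.3929
  PC2: 29/84 = 0.3452
  PC3: 22/84 = 0.2619

Step 3 — cumulative fraction after k components = (λ_1 + ... + λ_k) / Σ λ:
  k = 1: 33/84 = 0.3929
  k = 2: (33 + 29)/84 = 62/84 = 0.7381
  k = 3: (33 + 29 + 22)/84 = 84/84 = 1

Summary (fraction, with percent):

explained: PC1 0.3929 (39.29%), PC2 0.3452 (34.52%), PC3 0.2619 (26.19%);  cumulative: 0.3929, 0.7381, 1


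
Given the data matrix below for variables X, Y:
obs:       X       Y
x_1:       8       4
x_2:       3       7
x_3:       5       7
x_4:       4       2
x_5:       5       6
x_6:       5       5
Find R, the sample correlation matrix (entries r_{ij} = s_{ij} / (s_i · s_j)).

Step 1 — column means:
  mean(X) = (8 + 3 + 5 + 4 + 5 + 5) / 6 = 30/6 = 5
  mean(Y) = (4 + 7 + 7 + 2 + 6 + 5) / 6 = 31/6 = 5.1667

Step 2 — sample variances and covariances s[i,j] = (1/(n-1)) · Σ_k (x_{k,i} - mean_i) · (x_{k,j} - mean_j), with n-1 = 5:
  s[X,X] = ((3)·(3) + (-2)·(-2) + (0)·(0) + (-1)·(-1) + (0)·(0) + (0)·(0)) / 5 = 14/5 = 2.8
  s[X,Y] = ((3)·(-1.1667) + (-2)·(1.8333) + (0)·(1.8333) + (-1)·(-3.1667) + (0)·(0.8333) + (0)·(-0.1667)) / 5 = -4/5 = -0.8
  s[Y,Y] = ((-1.1667)·(-1.1667) + (1.8333)·(1.8333) + (1.8333)·(1.8333) + (-3.1667)·(-3.1667) + (0.8333)·(0.8333) + (-0.1667)·(-0.1667)) / 5 = 18.8333/5 = 3.7667
  Sample standard deviations s_i = √(s[i,i]):
  s(X) = √(2.8) = 1.6733
  s(Y) = √(3.7667) = 1.9408

Step 3 — r_{ij} = s_{ij} / (s_i · s_j):
  r[X,X] = 1 (diagonal).
  r[X,Y] = -0.8 / (1.6733 · 1.9408) = -0.8 / 3.2476 = -0.2463
  r[Y,Y] = 1 (diagonal).

R is symmetric with unit diagonal. Assembling:

R = [[1, -0.2463],
 [-0.2463, 1]]


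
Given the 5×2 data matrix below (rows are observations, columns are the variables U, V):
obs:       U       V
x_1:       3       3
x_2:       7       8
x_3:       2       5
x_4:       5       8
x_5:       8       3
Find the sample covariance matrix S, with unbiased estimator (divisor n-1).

Step 1 — column means:
  mean(U) = (3 + 7 + 2 + 5 + 8) / 5 = 25/5 = 5
  mean(V) = (3 + 8 + 5 + 8 + 3) / 5 = 27/5 = 5.4

Step 2 — sample covariance S[i,j] = (1/(n-1)) · Σ_k (x_{k,i} - mean_i) · (x_{k,j} - mean_j), with n-1 = 4.
  S[U,U] = ((-2)·(-2) + (2)·(2) + (-3)·(-3) + (0)·(0) + (3)·(3)) / 4 = 26/4 = 6.5
  S[U,V] = ((-2)·(-2.4) + (2)·(2.6) + (-3)·(-0.4) + (0)·(2.6) + (3)·(-2.4)) / 4 = 4/4 = 1
  S[V,V] = ((-2.4)·(-2.4) + (2.6)·(2.6) + (-0.4)·(-0.4) + (2.6)·(2.6) + (-2.4)·(-2.4)) / 4 = 25.2/4 = 6.3

S is symmetric (S[j,i] = S[i,j]). Assembling:

S = [[6.5, 1],
 [1, 6.3]]


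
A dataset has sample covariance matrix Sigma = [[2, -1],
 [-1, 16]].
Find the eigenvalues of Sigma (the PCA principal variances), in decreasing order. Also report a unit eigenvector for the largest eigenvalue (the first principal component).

Step 1 — characteristic polynomial of 2×2 Sigma:
  det(Sigma - λI) = λ² - trace · λ + det = 0.
  trace = 2 + 16 = 18, det = 2·16 - (-1)² = 31.
Step 2 — discriminant:
  Δ = trace² - 4·det = 324 - 124 = 200.
Step 3 — eigenvalues:
  λ = (trace ± √Δ)/2 = (18 ± 14.1421)/2,
  λ_1 = 16.0711,  λ_2 = 1.9289.

Step 4 — unit eigenvector for λ_1: solve (Sigma - λ_1 I)v = 0. First row:
  (2 - 16.0711)·v_x + (-1)·v_y = 0, i.e. (-14.0711)·v_x + (-1)·v_y = 0,
  so v ∝ (b, λ_1 - a) = (-1, 14.0711); multiply by -1 so the first entry is positive: u = (1, -14.0711).
  ||u|| = √((1)² + (-14.0711)²) = √(198.9949) ≈ 14.1066,
  v_1 = u/||u|| ≈ (0.0709, -0.9975) (||v_1|| = 1).

λ_1 = 16.0711,  λ_2 = 1.9289;  v_1 ≈ (0.0709, -0.9975)


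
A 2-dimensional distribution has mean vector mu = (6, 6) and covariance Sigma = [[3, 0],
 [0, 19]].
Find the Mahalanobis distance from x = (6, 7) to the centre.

Step 1 — centre the observation: (x - mu) = (0, 1).

Step 2 — invert Sigma. det(Sigma) = 3·19 - (0)² = 57.
  Sigma^{-1} = (1/det) · [[d, -b], [-b, a]] = [[0.3333, 0],
 [0, 0.0526]].

Step 3 — form the quadratic (x - mu)^T · Sigma^{-1} · (x - mu):
  Sigma^{-1} · (x - mu) = (0, 0.0526).
  (x - mu)^T · [Sigma^{-1} · (x - mu)] = (0)·(0) + (1)·(0.0526) = 0.0526.

Step 4 — take square root: d = √(0.0526) ≈ 0.2294.

d(x, mu) = √(0.0526) ≈ 0.2294


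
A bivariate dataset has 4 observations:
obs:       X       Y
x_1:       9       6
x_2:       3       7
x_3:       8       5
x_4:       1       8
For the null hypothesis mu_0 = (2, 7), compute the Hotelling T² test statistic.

Step 1 — sample mean vector:
  mean(X) = (9 + 3 + 8 + 1) / 4 = 21/4 = 5.25
  mean(Y) = (6 + 7 + 5 + 8) / 4 = 26/4 = 6.5
  x̄ = (5.25, 6.5),  deviation x̄ - mu_0 = (5.25, 6.5) - (2, 7) = (3.25, -0.5).

Step 2 — sample covariance matrix, S[i,j] = (1/(n-1)) · Σ_k (x_{k,i} - mean_i) · (x_{k,j} - mean_j), divisor n-1 = 3:
  S[X,X] = ((3.75)·(3.75) + (-2.25)·(-2.25) + (2.75)·(2.75) + (-4.25)·(-4.25)) / 3 = 44.75/3 = 14.9167
  S[X,Y] = ((3.75)·(-0.5) + (-2.25)·(0.5) + (2.75)·(-1.5) + (-4.25)·(1.5)) / 3 = -13.5/3 = -4.5
  S[Y,Y] = ((-0.5)·(-0.5) + (0.5)·(0.5) + (-1.5)·(-1.5) + (1.5)·(1.5)) / 3 = 5/3 = 1.6667
  S = [[14.9167, -4.5],
 [-4.5, 1.6667]].

Step 3 — invert S. det(S) = 14.9167·1.6667 - (-4.5)² = 4.6111.
  S^{-1} = (1/det) · [[d, -b], [-b, a]] = [[0.3614, 0.9759],
 [0.9759, 3.2349]].

Step 4 — quadratic form (x̄ - mu_0)^T · S^{-1} · (x̄ - mu_0):
  S^{-1} · (x̄ - mu_0) = (0.6867, 1.5542),
  (x̄ - mu_0)^T · [...] = (3.25)·(0.6867) + (-0.5)·(1.5542) = 1.4548.

Step 5 — scale by n: T² = 4 · 1.4548 = 5.8193.

T² ≈ 5.8193


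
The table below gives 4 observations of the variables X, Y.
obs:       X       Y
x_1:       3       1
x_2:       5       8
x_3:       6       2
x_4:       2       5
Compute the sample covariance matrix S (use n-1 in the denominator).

Step 1 — column means:
  mean(X) = (3 + 5 + 6 + 2) / 4 = 16/4 = 4
  mean(Y) = (1 + 8 + 2 + 5) / 4 = 16/4 = 4

Step 2 — sample covariance S[i,j] = (1/(n-1)) · Σ_k (x_{k,i} - mean_i) · (x_{k,j} - mean_j), with n-1 = 3.
  S[X,X] = ((-1)·(-1) + (1)·(1) + (2)·(2) + (-2)·(-2)) / 3 = 10/3 = 3.3333
  S[X,Y] = ((-1)·(-3) + (1)·(4) + (2)·(-2) + (-2)·(1)) / 3 = 1/3 = 0.3333
  S[Y,Y] = ((-3)·(-3) + (4)·(4) + (-2)·(-2) + (1)·(1)) / 3 = 30/3 = 10

S is symmetric (S[j,i] = S[i,j]). Assembling:

S = [[3.3333, 0.3333],
 [0.3333, 10]]
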